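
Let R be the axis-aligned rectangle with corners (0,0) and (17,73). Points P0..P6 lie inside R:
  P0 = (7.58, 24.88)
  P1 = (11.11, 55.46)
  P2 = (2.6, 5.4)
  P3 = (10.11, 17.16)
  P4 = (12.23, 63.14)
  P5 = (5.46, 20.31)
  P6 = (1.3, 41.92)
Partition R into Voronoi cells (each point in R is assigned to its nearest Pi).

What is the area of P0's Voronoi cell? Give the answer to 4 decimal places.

1. box [0,17]×[0,73]: [(0, 0) (17, 0) (17, 73) (0, 73)]
2. ⊥bis P0·P1 via (9.345,40.17): [(0, 41.2487) (0, 0) (17, 0) (17, 39.2863)]  |A|=684.5482
3. ⊥bis P0·P2 via (5.09,15.14): [(0, 41.2487) (0, 16.4412) (17, 12.0952) (17, 39.2863)]  |A|=441.9881
4. ⊥bis P0·P3 via (8.845,21.02): [(0, 41.2487) (0, 18.1213) (17, 23.6926) (17, 39.2863)]  |A|=329.1303
5. ⊥bis P0·P4 via (9.905,44.01): [(0, 41.2487) (0, 18.1213) (17, 23.6926) (17, 39.2863)]  |A|=329.1303
6. ⊥bis P0·P5 via (6.52,22.595): [(0, 41.2487) (0, 25.6196) (9.4721, 21.2255) (17, 23.6926) (17, 39.2863)]  |A|=293.618
7. ⊥bis P0·P6 via (4.44,33.4): [(0, 31.7637) (0, 25.6196) (9.4721, 21.2255) (17, 23.6926) (17, 38.0289)]  |A|=202.3067
8. canonical 5-gon: [(0, 31.7637) (0, 25.6196) (9.4721, 21.2255) (17, 23.6926) (17, 38.0289)]
9. shoelace: 202.3067

Area of P0's cell: 202.3067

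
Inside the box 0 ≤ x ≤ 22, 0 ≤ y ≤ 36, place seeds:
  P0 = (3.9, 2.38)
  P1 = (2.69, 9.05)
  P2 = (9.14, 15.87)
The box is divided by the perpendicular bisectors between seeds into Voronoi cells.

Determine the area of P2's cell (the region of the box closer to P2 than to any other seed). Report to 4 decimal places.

Area of P2's cell: 592.8266

1. box [0,22]×[0,36]: [(0, 0) (22, 0) (22, 36) (0, 36)]
2. ⊥bis P2·P0 via (6.52,9.125): [(0, 11.6576) (22, 3.112) (22, 36) (0, 36)]  |A|=629.5342
3. ⊥bis P2·P1 via (5.915,12.46): [(0, 18.0541) (11.4774, 7.1994) (22, 3.112) (22, 36) (0, 36)]  |A|=592.8266
4. canonical 5-gon: [(0, 18.0541) (11.4774, 7.1994) (22, 3.112) (22, 36) (0, 36)]
5. shoelace: 592.8266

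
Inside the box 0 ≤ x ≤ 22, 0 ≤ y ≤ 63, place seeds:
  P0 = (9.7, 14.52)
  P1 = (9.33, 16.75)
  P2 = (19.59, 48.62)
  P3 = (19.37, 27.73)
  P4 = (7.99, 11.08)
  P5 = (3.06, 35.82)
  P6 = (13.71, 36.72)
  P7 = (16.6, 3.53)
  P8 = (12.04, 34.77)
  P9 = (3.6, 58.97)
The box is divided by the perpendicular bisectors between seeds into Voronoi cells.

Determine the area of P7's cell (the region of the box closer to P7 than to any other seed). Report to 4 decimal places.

Area of P7's cell: 133.9763

1. box [0,22]×[0,63]: [(0, 0) (22, 0) (22, 63) (0, 63)]
2. ⊥bis P7·P0 via (13.15,9.025): [(0, 0.7689) (0, 0) (22, 0) (22, 14.5814)]  |A|=168.853
3. ⊥bis P7·P1 via (12.965,10.14): [(0, 0.7689) (0, 0) (22, 0) (22, 14.5814)]  |A|=168.853
4. ⊥bis P7·P2 via (18.095,26.075): [(0, 0.7689) (0, 0) (22, 0) (22, 14.5814)]  |A|=168.853
5. ⊥bis P7·P3 via (17.985,15.63): [(0, 0.7689) (0, 0) (22, 0) (22, 14.5814)]  |A|=168.853
6. ⊥bis P7·P4 via (12.295,7.305): [(14.6034, 9.9375) (5.8893, 0) (22, 0) (22, 14.5814)]  |A|=133.9763
7. ⊥bis P7·P5 via (9.83,19.675): [(14.6034, 9.9375) (5.8893, 0) (22, 0) (22, 14.5814)]  |A|=133.9763
8. ⊥bis P7·P6 via (15.155,20.125): [(14.6034, 9.9375) (5.8893, 0) (22, 0) (22, 14.5814)]  |A|=133.9763
9. ⊥bis P7·P8 via (14.32,19.15): [(14.6034, 9.9375) (5.8893, 0) (22, 0) (22, 14.5814)]  |A|=133.9763
10. ⊥bis P7·P9 via (10.1,31.25): [(14.6034, 9.9375) (5.8893, 0) (22, 0) (22, 14.5814)]  |A|=133.9763
11. canonical 4-gon: [(14.6034, 9.9375) (5.8893, 0) (22, 0) (22, 14.5814)]
12. shoelace: 133.9763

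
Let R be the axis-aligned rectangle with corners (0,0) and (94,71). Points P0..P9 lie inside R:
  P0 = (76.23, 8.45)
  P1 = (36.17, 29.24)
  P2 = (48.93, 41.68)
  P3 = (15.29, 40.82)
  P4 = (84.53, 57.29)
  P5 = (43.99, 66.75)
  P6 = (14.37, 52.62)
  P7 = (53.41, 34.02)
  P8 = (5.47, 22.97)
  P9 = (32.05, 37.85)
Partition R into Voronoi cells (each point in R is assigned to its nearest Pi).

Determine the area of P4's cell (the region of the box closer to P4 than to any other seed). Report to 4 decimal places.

Area of P4's cell: 1002.1638

1. box [0,94]×[0,71]: [(0, 0) (94, 0) (94, 71) (0, 71)]
2. ⊥bis P4·P0 via (80.38,32.87): [(0, 46.53) (94, 30.5554) (94, 71) (0, 71)]  |A|=3050.9875
3. ⊥bis P4·P1 via (60.35,43.265): [(64.8484, 35.5095) (94, 30.5554) (94, 71) (44.263, 71)]  |A|=1472.1086
4. ⊥bis P4·P2 via (66.73,49.485): [(73.5029, 34.0387) (94, 30.5554) (94, 71) (57.296, 71)]  |A|=1092.8109
5. ⊥bis P4·P3 via (49.91,49.055): [(73.5029, 34.0387) (94, 30.5554) (94, 71) (57.296, 71)]  |A|=1092.8109
6. ⊥bis P4·P5 via (64.26,62.02): [(63.2088, 57.5153) (73.5029, 34.0387) (94, 30.5554) (94, 71) (66.3555, 71)]  |A|=1031.7291
7. ⊥bis P4·P6 via (49.45,54.955): [(63.2088, 57.5153) (73.5029, 34.0387) (94, 30.5554) (94, 71) (66.3555, 71)]  |A|=1031.7291
8. ⊥bis P4·P7 via (68.97,45.655): [(63.2088, 57.5153) (67.6146, 47.4677) (78.2607, 33.2302) (94, 30.5554) (94, 71) (66.3555, 71)]  |A|=1002.1638
9. ⊥bis P4·P8 via (45,40.13): [(63.2088, 57.5153) (67.6146, 47.4677) (78.2607, 33.2302) (94, 30.5554) (94, 71) (66.3555, 71)]  |A|=1002.1638
10. ⊥bis P4·P9 via (58.29,47.57): [(63.2088, 57.5153) (67.6146, 47.4677) (78.2607, 33.2302) (94, 30.5554) (94, 71) (66.3555, 71)]  |A|=1002.1638
11. canonical 6-gon: [(63.2088, 57.5153) (67.6146, 47.4677) (78.2607, 33.2302) (94, 30.5554) (94, 71) (66.3555, 71)]
12. shoelace: 1002.1638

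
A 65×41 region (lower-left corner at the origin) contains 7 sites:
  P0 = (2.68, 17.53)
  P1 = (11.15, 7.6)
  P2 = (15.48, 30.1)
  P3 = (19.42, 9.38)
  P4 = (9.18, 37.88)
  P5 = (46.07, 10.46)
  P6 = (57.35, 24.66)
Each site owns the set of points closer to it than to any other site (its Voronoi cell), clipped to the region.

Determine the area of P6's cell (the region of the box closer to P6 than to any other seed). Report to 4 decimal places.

1. box [0,65]×[0,41]: [(0, 0) (65, 0) (65, 41) (0, 41)]
2. ⊥bis P6·P0 via (30.015,21.095): [(32.7662, 0) (65, 0) (65, 41) (27.419, 41)]  |A|=1431.2034
3. ⊥bis P6·P1 via (34.25,16.13): [(28.7036, 31.1501) (40.2062, 0) (65, 0) (65, 41) (27.419, 41)]  |A|=1315.3245
4. ⊥bis P6·P2 via (36.415,27.38): [(34.7703, 14.7211) (40.2062, 0) (65, 0) (65, 41) (38.1846, 41)]  |A|=1154.5449
5. ⊥bis P6·P3 via (38.385,17.02): [(35.8776, 23.2441) (45.2415, 0) (65, 0) (65, 41) (38.1846, 41)]  |A|=1064.709
6. ⊥bis P6·P4 via (33.265,31.27): [(35.8776, 23.2441) (45.2415, 0) (65, 0) (65, 41) (38.1846, 41)]  |A|=1064.709
7. ⊥bis P6·P5 via (51.71,17.56): [(36.6894, 29.4919) (65, 7.0029) (65, 41) (38.1846, 41)]  |A|=635.5374
8. canonical 4-gon: [(36.6894, 29.4919) (65, 7.0029) (65, 41) (38.1846, 41)]
9. shoelace: 635.5374

Area of P6's cell: 635.5374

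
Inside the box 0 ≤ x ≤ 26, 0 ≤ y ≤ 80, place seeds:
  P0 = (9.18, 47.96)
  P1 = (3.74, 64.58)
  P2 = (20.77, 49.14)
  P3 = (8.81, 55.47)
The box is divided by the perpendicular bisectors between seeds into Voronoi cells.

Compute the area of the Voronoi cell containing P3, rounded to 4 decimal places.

Area of P3's cell: 191.4928

1. box [0,26]×[0,80]: [(0, 0) (26, 0) (26, 80) (0, 80)]
2. ⊥bis P3·P0 via (8.995,51.715): [(0, 51.2718) (26, 52.5528) (26, 80) (0, 80)]  |A|=730.2798
3. ⊥bis P3·P1 via (6.275,60.025): [(0, 56.5328) (0, 51.2718) (26, 52.5528) (26, 71.0026)]  |A|=308.2393
4. ⊥bis P3·P2 via (14.79,52.305): [(24.1373, 69.9659) (0, 56.5328) (0, 51.2718) (14.6245, 51.9924)]  |A|=191.4928
5. canonical 4-gon: [(24.1373, 69.9659) (0, 56.5328) (0, 51.2718) (14.6245, 51.9924)]
6. shoelace: 191.4928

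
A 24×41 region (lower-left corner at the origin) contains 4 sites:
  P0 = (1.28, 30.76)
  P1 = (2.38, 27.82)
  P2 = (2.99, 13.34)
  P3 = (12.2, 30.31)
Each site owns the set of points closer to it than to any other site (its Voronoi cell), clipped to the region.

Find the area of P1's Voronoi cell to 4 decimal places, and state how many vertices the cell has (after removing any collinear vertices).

Area of P1's cell: 76.1790 (4 vertices)

1. box [0,24]×[0,41]: [(0, 0) (24, 0) (24, 41) (0, 41)]
2. ⊥bis P1·P0 via (1.83,29.29): [(0, 28.6053) (0, 0) (24, 0) (24, 37.5849)]  |A|=794.2824
3. ⊥bis P1·P2 via (2.685,20.58): [(0, 28.6053) (0, 20.4669) (24, 21.4779) (24, 37.5849)]  |A|=290.9445
4. ⊥bis P1·P3 via (7.29,29.065): [(6.7648, 31.1363) (0, 28.6053) (0, 20.4669) (9.3701, 20.8616)]  |A|=76.179
5. canonical 4-gon: [(6.7648, 31.1363) (0, 28.6053) (0, 20.4669) (9.3701, 20.8616)]
6. shoelace: 76.179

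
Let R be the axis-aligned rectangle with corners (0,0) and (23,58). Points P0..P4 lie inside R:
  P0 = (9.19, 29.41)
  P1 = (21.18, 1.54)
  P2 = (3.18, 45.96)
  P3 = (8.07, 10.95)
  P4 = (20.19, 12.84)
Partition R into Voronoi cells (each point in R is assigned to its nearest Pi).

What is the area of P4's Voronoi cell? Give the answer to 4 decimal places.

1. box [0,23]×[0,58]: [(0, 0) (23, 0) (23, 58) (0, 58)]
2. ⊥bis P4·P0 via (14.69,21.125): [(0, 11.373) (0, 0) (23, 0) (23, 26.6416)]  |A|=437.1683
3. ⊥bis P4·P1 via (20.685,7.19): [(0, 11.373) (0, 5.3778) (23, 7.3928) (23, 26.6416)]  |A|=290.3065
4. ⊥bis P4·P2 via (11.685,29.4): [(0, 11.373) (0, 5.3778) (23, 7.3928) (23, 26.6416)]  |A|=290.3065
5. ⊥bis P4·P3 via (14.13,11.895): [(12.8782, 19.9223) (14.9422, 6.6869) (23, 7.3928) (23, 26.6416)]  |A|=151.4687
6. canonical 4-gon: [(12.8782, 19.9223) (14.9422, 6.6869) (23, 7.3928) (23, 26.6416)]
7. shoelace: 151.4687

Area of P4's cell: 151.4687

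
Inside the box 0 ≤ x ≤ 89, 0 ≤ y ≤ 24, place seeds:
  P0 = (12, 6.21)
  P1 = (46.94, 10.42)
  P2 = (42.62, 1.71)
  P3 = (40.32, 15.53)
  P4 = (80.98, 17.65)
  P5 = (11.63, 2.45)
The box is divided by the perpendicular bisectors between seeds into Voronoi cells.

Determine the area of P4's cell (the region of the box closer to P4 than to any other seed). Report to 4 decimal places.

1. box [0,89]×[0,24]: [(0, 0) (89, 0) (89, 24) (0, 24)]
2. ⊥bis P4·P0 via (46.49,11.93): [(48.4685, 0) (89, 0) (89, 24) (44.4882, 24)]  |A|=1020.5186
3. ⊥bis P4·P1 via (63.96,14.035): [(66.941, 0) (89, 0) (89, 24) (61.8435, 24)]  |A|=590.5865
4. ⊥bis P4·P2 via (61.8,9.68): [(66.941, 0) (89, 0) (89, 24) (61.8435, 24)]  |A|=590.5865
5. ⊥bis P4·P3 via (60.65,16.59): [(66.941, 0) (89, 0) (89, 24) (61.8435, 24)]  |A|=590.5865
6. ⊥bis P4·P5 via (46.305,10.05): [(66.941, 0) (89, 0) (89, 24) (61.8435, 24)]  |A|=590.5865
7. canonical 4-gon: [(66.941, 0) (89, 0) (89, 24) (61.8435, 24)]
8. shoelace: 590.5865

Area of P4's cell: 590.5865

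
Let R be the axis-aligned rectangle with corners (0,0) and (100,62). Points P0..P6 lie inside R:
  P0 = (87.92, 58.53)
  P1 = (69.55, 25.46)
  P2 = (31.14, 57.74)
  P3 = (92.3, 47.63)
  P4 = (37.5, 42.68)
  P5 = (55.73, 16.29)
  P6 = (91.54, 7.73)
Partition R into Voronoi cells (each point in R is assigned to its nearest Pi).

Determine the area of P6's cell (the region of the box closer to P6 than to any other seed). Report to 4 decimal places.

1. box [0,100]×[0,62]: [(0, 0) (100, 0) (100, 62) (0, 62)]
2. ⊥bis P6·P0 via (89.73,33.13): [(0, 26.7359) (0, 0) (100, 0) (100, 33.8618)]  |A|=3029.8846
3. ⊥bis P6·P1 via (80.545,16.595): [(94.1295, 33.4435) (67.1649, 0) (100, 0) (100, 33.8618)]  |A|=648.4535
4. ⊥bis P6·P2 via (61.34,32.735): [(94.1295, 33.4435) (67.1649, 0) (100, 0) (100, 33.8618)]  |A|=648.4535
5. ⊥bis P6·P3 via (91.92,27.68): [(89.5194, 27.7257) (67.1649, 0) (100, 0) (100, 27.5261)]  |A|=599.4336
6. ⊥bis P6·P4 via (64.52,25.205): [(89.5194, 27.7257) (67.1649, 0) (100, 0) (100, 27.5261)]  |A|=599.4336
7. ⊥bis P6·P5 via (73.635,12.01): [(89.5194, 27.7257) (72.2809, 6.3453) (70.7641, 0) (100, 0) (100, 27.5261)]  |A|=588.0144
8. canonical 5-gon: [(89.5194, 27.7257) (72.2809, 6.3453) (70.7641, 0) (100, 0) (100, 27.5261)]
9. shoelace: 588.0144

Area of P6's cell: 588.0144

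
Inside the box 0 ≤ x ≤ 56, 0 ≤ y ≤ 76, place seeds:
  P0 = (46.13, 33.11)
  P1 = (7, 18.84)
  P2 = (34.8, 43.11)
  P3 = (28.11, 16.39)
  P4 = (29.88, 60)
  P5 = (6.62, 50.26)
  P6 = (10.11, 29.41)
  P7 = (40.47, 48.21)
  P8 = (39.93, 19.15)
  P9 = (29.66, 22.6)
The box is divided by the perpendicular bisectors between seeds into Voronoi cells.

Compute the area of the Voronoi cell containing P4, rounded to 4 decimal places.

1. box [0,56]×[0,76]: [(0, 0) (56, 0) (56, 76) (0, 76)]
2. ⊥bis P4·P0 via (38.005,46.555): [(0, 23.5881) (56, 57.4296) (56, 76) (0, 76)]  |A|=1987.505
3. ⊥bis P4·P1 via (18.44,39.42): [(0, 49.6704) (22.4811, 37.1737) (56, 57.4296) (56, 76) (0, 76)]  |A|=1694.3255
4. ⊥bis P4·P2 via (32.34,51.555): [(0, 49.6704) (8.8954, 44.7257) (56, 58.4471) (56, 76) (0, 76)]  |A|=1406.1992
5. ⊥bis P4·P3 via (28.995,38.195): [(0, 49.6704) (8.8954, 44.7257) (56, 58.4471) (56, 76) (0, 76)]  |A|=1406.1992
6. ⊥bis P4·P5 via (18.25,55.13): [(21.1161, 48.2855) (56, 58.4471) (56, 76) (9.5108, 76)]  |A|=950.3694
7. ⊥bis P4·P6 via (19.995,44.705): [(21.1161, 48.2855) (56, 58.4471) (56, 76) (9.5108, 76)]  |A|=950.3694
8. ⊥bis P4·P7 via (35.175,54.105): [(21.1161, 48.2855) (32.3342, 51.5533) (56, 72.8104) (56, 76) (9.5108, 76)]  |A|=780.4092
9. ⊥bis P4·P8 via (34.905,39.575): [(21.1161, 48.2855) (32.3342, 51.5533) (56, 72.8104) (56, 76) (9.5108, 76)]  |A|=780.4092
10. ⊥bis P4·P9 via (29.77,41.3): [(21.1161, 48.2855) (32.3342, 51.5533) (56, 72.8104) (56, 76) (9.5108, 76)]  |A|=780.4092
11. canonical 5-gon: [(21.1161, 48.2855) (32.3342, 51.5533) (56, 72.8104) (56, 76) (9.5108, 76)]
12. shoelace: 780.4092

Area of P4's cell: 780.4092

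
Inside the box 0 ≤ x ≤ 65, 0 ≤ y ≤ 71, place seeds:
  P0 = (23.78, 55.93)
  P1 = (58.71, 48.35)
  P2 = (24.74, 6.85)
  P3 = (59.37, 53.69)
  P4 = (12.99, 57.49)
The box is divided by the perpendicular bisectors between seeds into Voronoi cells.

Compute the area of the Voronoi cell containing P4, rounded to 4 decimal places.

1. box [0,65]×[0,71]: [(0, 0) (65, 0) (65, 71) (0, 71)]
2. ⊥bis P4·P0 via (18.385,56.71): [(0, 0) (10.186, 0) (20.451, 71) (0, 71)]  |A|=1087.6131
3. ⊥bis P4·P1 via (35.85,52.92): [(0, 0) (10.186, 0) (20.451, 71) (0, 71)]  |A|=1087.6131
4. ⊥bis P4·P2 via (18.865,32.17): [(0, 27.7928) (14.6972, 31.203) (20.451, 71) (0, 71)]  |A|=724.4587
5. ⊥bis P4·P3 via (36.18,55.59): [(0, 27.7928) (14.6972, 31.203) (20.451, 71) (0, 71)]  |A|=724.4587
6. canonical 4-gon: [(0, 27.7928) (14.6972, 31.203) (20.451, 71) (0, 71)]
7. shoelace: 724.4587

Area of P4's cell: 724.4587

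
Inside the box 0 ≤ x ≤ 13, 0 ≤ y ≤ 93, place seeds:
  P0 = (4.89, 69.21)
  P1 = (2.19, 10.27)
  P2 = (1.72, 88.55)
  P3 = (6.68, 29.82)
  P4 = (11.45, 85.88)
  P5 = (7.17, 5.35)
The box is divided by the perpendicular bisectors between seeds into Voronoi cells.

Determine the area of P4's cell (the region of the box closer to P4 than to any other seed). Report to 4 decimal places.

Area of P4's cell: 108.7818

1. box [0,13]×[0,93]: [(0, 0) (13, 0) (13, 93) (0, 93)]
2. ⊥bis P4·P0 via (8.17,77.545): [(0, 80.7601) (13, 75.6443) (13, 93) (0, 93)]  |A|=192.3717
3. ⊥bis P4·P1 via (6.82,48.075): [(0, 80.7601) (13, 75.6443) (13, 93) (0, 93)]  |A|=192.3717
4. ⊥bis P4·P2 via (6.585,87.215): [(4.3446, 79.0504) (13, 75.6443) (13, 93) (8.1725, 93)]  |A|=108.7818
5. ⊥bis P4·P3 via (9.065,57.85): [(4.3446, 79.0504) (13, 75.6443) (13, 93) (8.1725, 93)]  |A|=108.7818
6. ⊥bis P4·P5 via (9.31,45.615): [(4.3446, 79.0504) (13, 75.6443) (13, 93) (8.1725, 93)]  |A|=108.7818
7. canonical 4-gon: [(4.3446, 79.0504) (13, 75.6443) (13, 93) (8.1725, 93)]
8. shoelace: 108.7818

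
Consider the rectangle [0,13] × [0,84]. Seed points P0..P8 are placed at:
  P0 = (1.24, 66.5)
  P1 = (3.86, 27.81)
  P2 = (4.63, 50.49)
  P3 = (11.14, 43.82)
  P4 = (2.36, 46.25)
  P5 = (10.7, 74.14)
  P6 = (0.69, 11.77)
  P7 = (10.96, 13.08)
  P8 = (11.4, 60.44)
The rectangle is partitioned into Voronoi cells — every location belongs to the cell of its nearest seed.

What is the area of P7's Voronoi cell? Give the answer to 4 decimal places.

1. box [0,13]×[0,84]: [(0, 0) (13, 0) (13, 84) (0, 84)]
2. ⊥bis P7·P0 via (6.1,39.79): [(0, 38.6801) (0, 0) (13, 0) (13, 41.0455)]  |A|=518.2162
3. ⊥bis P7·P1 via (7.41,20.445): [(0, 16.8733) (0, 0) (13, 0) (13, 23.1394)]  |A|=260.0828
4. ⊥bis P7·P2 via (7.795,31.785): [(0, 16.8733) (0, 0) (13, 0) (13, 23.1394)]  |A|=260.0828
5. ⊥bis P7·P3 via (11.05,28.45): [(0, 16.8733) (0, 0) (13, 0) (13, 23.1394)]  |A|=260.0828
6. ⊥bis P7·P4 via (6.66,29.665): [(0, 16.8733) (0, 0) (13, 0) (13, 23.1394)]  |A|=260.0828
7. ⊥bis P7·P5 via (10.83,43.61): [(0, 16.8733) (0, 0) (13, 0) (13, 23.1394)]  |A|=260.0828
8. ⊥bis P7·P6 via (5.825,12.425): [(4.9531, 19.2607) (7.4099, 0) (13, 0) (13, 23.1394)]  |A|=146.9357
9. ⊥bis P7·P8 via (11.18,36.76): [(4.9531, 19.2607) (7.4099, 0) (13, 0) (13, 23.1394)]  |A|=146.9357
10. canonical 4-gon: [(4.9531, 19.2607) (7.4099, 0) (13, 0) (13, 23.1394)]
11. shoelace: 146.9357

Area of P7's cell: 146.9357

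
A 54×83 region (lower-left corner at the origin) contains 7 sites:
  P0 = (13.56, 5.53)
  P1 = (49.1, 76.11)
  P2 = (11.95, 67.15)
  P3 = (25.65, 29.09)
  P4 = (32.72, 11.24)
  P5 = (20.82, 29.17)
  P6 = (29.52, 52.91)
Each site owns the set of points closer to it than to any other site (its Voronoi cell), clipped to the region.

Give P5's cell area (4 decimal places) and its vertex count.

Area of P5's cell: 594.1281 (6 vertices)

1. box [0,54]×[0,83]: [(0, 0) (54, 0) (54, 83) (0, 83)]
2. ⊥bis P5·P0 via (17.19,17.35): [(0, 22.6292) (54, 6.0454) (54, 83) (0, 83)]  |A|=3707.7866
3. ⊥bis P5·P1 via (34.96,52.64): [(0, 73.7024) (0, 22.6292) (54, 6.0454) (54, 41.1689)]  |A|=2327.3129
4. ⊥bis P5·P2 via (16.385,48.16): [(35.1298, 52.5377) (0, 44.3334) (0, 22.6292) (54, 6.0454) (54, 41.1689)]  |A|=1811.4497
5. ⊥bis P5·P3 via (23.235,29.13): [(23.578, 49.8399) (0, 44.3334) (0, 22.6292) (23.0103, 15.5626)]  |A|=652.2428
6. ⊥bis P5·P4 via (26.77,20.205): [(23.0462, 17.7336) (23.578, 49.8399) (0, 44.3334) (0, 22.6292) (20.7985, 16.2418)]  |A|=649.8297
7. ⊥bis P5·P6 via (25.17,41.04): [(23.0462, 17.7336) (23.4428, 41.673) (9.8842, 46.6418) (0, 44.3334) (0, 22.6292) (20.7985, 16.2418)]  |A|=594.1281
8. canonical 6-gon: [(23.0462, 17.7336) (23.4428, 41.673) (9.8842, 46.6418) (0, 44.3334) (0, 22.6292) (20.7985, 16.2418)]
9. shoelace: 594.1281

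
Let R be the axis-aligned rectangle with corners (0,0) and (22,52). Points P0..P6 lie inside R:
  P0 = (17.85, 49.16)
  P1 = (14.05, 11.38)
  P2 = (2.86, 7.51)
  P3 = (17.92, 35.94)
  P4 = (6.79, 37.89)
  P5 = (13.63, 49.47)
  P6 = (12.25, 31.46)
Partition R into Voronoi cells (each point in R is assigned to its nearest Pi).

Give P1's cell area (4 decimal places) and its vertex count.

Area of P1's cell: 299.6210 (4 vertices)

1. box [0,22]×[0,52]: [(0, 0) (22, 0) (22, 52) (0, 52)]
2. ⊥bis P1·P0 via (15.95,30.27): [(0, 31.8743) (0, 0) (22, 0) (22, 29.6615)]  |A|=676.8934
3. ⊥bis P1·P2 via (8.455,9.445): [(0.7231, 31.8016) (11.7215, 0) (22, 0) (22, 29.6615)]  |A|=478.9881
4. ⊥bis P1·P3 via (15.985,23.66): [(2.8215, 25.7342) (11.7215, 0) (22, 0) (22, 22.7122)]  |A|=350.0479
5. ⊥bis P1·P4 via (10.42,24.635): [(10.1926, 24.5727) (3.8261, 22.8292) (11.7215, 0) (22, 0) (22, 22.7122)]  |A|=339.9248
6. ⊥bis P1·P5 via (13.84,30.425): [(10.1926, 24.5727) (3.8261, 22.8292) (11.7215, 0) (22, 0) (22, 22.7122)]  |A|=339.9248
7. ⊥bis P1·P6 via (13.15,21.42): [(4.5792, 20.6517) (11.7215, 0) (22, 0) (22, 22.2133)]  |A|=299.621
8. canonical 4-gon: [(4.5792, 20.6517) (11.7215, 0) (22, 0) (22, 22.2133)]
9. shoelace: 299.621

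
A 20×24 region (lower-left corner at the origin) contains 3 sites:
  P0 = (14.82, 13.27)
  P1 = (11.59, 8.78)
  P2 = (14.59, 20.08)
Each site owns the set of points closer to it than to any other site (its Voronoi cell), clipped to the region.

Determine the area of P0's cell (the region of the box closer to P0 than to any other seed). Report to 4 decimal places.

Area of P0's cell: 76.2491

1. box [0,20]×[0,24]: [(0, 0) (20, 0) (20, 24) (0, 24)]
2. ⊥bis P0·P1 via (13.205,11.025): [(0, 20.5244) (20, 6.1368) (20, 24) (0, 24)]  |A|=213.388
3. ⊥bis P0·P2 via (14.705,16.675): [(5.7704, 16.3732) (20, 6.1368) (20, 16.8538)]  |A|=76.2491
4. canonical 3-gon: [(5.7704, 16.3732) (20, 6.1368) (20, 16.8538)]
5. shoelace: 76.2491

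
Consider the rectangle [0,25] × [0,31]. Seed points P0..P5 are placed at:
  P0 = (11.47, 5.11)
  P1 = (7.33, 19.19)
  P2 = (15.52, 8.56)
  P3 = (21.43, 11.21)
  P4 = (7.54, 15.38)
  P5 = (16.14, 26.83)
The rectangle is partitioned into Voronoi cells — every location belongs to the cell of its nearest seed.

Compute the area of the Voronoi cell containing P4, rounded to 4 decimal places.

Area of P4's cell: 109.4169

1. box [0,25]×[0,31]: [(0, 0) (25, 0) (25, 31) (0, 31)]
2. ⊥bis P4·P0 via (9.505,10.245): [(0, 6.6077) (25, 16.1744) (25, 31) (0, 31)]  |A|=490.2227
3. ⊥bis P4·P1 via (7.435,17.285): [(0, 16.8752) (0, 6.6077) (25, 16.1744) (25, 18.2531)]  |A|=154.3271
4. ⊥bis P4·P2 via (11.53,11.97): [(16.4994, 17.7846) (0, 16.8752) (0, 6.6077) (10.3234, 10.5582)]  |A|=109.8051
5. ⊥bis P4·P3 via (14.485,13.295): [(15.4719, 16.5824) (15.8216, 17.7473) (0, 16.8752) (0, 6.6077) (10.3234, 10.5582)]  |A|=109.4169
6. ⊥bis P4·P5 via (11.84,21.105): [(15.4719, 16.5824) (15.8216, 17.7473) (0, 16.8752) (0, 6.6077) (10.3234, 10.5582)]  |A|=109.4169
7. canonical 5-gon: [(15.4719, 16.5824) (15.8216, 17.7473) (0, 16.8752) (0, 6.6077) (10.3234, 10.5582)]
8. shoelace: 109.4169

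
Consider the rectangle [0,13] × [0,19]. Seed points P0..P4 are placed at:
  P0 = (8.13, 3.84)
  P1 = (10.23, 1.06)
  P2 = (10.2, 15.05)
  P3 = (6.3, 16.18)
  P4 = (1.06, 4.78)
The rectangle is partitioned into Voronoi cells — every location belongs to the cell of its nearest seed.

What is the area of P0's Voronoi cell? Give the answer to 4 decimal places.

1. box [0,13]×[0,19]: [(0, 0) (13, 0) (13, 19) (0, 19)]
2. ⊥bis P0·P1 via (9.18,2.45): [(0, 0) (5.9367, 0) (13, 5.3356) (13, 19) (0, 19)]  |A|=228.1564
3. ⊥bis P0·P2 via (9.165,9.445): [(0, 11.1374) (0, 0) (5.9367, 0) (13, 5.3356) (13, 8.7368)]  |A|=110.3388
4. ⊥bis P0·P3 via (7.215,10.01): [(6.5995, 9.9187) (0, 8.94) (0, 0) (5.9367, 0) (13, 5.3356) (13, 8.7368)]  |A|=103.0881
5. ⊥bis P0·P4 via (4.595,4.31): [(6.5995, 9.9187) (5.3154, 9.7283) (4.022, 0) (5.9367, 0) (13, 5.3356) (13, 8.7368)]  |A|=59.7648
6. canonical 6-gon: [(6.5995, 9.9187) (5.3154, 9.7283) (4.022, 0) (5.9367, 0) (13, 5.3356) (13, 8.7368)]
7. shoelace: 59.7648

Area of P0's cell: 59.7648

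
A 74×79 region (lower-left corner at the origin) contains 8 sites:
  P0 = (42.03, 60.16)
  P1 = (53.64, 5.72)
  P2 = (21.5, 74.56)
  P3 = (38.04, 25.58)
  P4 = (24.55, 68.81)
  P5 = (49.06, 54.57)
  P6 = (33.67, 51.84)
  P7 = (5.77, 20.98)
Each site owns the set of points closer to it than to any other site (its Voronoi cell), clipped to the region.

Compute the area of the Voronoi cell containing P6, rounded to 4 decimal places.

1. box [0,74]×[0,79]: [(0, 0) (74, 0) (74, 79) (0, 79)]
2. ⊥bis P6·P0 via (37.85,56): [(0, 0) (74, 0) (74, 19.6762) (14.96, 79) (0, 79)]  |A|=4094.7629
3. ⊥bis P6·P1 via (43.655,28.78): [(0, 9.8773) (58.5298, 35.2208) (14.96, 79) (0, 79)]  |A|=2350.3365
4. ⊥bis P6·P2 via (27.585,63.2): [(0, 48.4241) (0, 9.8773) (58.5298, 35.2208) (29.6067, 64.2829)]  |A|=1787.626
5. ⊥bis P6·P3 via (35.855,38.71): [(0, 48.4241) (0, 32.7433) (52.3289, 41.4515) (29.6067, 64.2829)]  |A|=928.4358
6. ⊥bis P6·P4 via (29.11,60.325): [(0, 44.6807) (0, 32.7433) (52.3289, 41.4515) (32, 61.8781)]  |A|=813.9662
7. ⊥bis P6·P5 via (41.365,53.205): [(0, 44.6807) (0, 32.7433) (43.7045, 40.0163) (41.5241, 52.3083) (32, 61.8781)]  |A|=759.3959
8. ⊥bis P6·P7 via (19.72,36.41): [(6.6304, 48.2441) (20.0797, 36.0848) (43.7045, 40.0163) (41.5241, 52.3083) (32, 61.8781)]  |A|=575.2729
9. canonical 5-gon: [(6.6304, 48.2441) (20.0797, 36.0848) (43.7045, 40.0163) (41.5241, 52.3083) (32, 61.8781)]
10. shoelace: 575.2729

Area of P6's cell: 575.2729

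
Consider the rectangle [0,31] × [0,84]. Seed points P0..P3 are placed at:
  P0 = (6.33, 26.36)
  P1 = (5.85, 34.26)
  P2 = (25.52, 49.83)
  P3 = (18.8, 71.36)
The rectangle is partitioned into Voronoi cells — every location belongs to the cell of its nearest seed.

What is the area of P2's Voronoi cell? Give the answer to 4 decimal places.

1. box [0,31]×[0,84]: [(0, 0) (31, 0) (31, 84) (0, 84)]
2. ⊥bis P2·P0 via (15.925,38.095): [(0, 51.1159) (31, 25.7691) (31, 84) (0, 84)]  |A|=1412.2826
3. ⊥bis P2·P1 via (15.685,42.045): [(0, 61.8603) (24.1074, 31.4047) (31, 25.7691) (31, 84) (0, 84)]  |A|=1282.773
4. ⊥bis P2·P3 via (22.16,60.595): [(5.1934, 55.2993) (24.1074, 31.4047) (31, 25.7691) (31, 63.3542)]  |A|=514.0231
5. canonical 4-gon: [(5.1934, 55.2993) (24.1074, 31.4047) (31, 25.7691) (31, 63.3542)]
6. shoelace: 514.0231

Area of P2's cell: 514.0231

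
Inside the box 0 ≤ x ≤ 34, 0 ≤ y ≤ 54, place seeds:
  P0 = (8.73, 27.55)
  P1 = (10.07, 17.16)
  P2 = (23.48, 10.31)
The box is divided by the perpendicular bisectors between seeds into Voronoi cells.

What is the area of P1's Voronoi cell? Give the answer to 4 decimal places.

1. box [0,34]×[0,54]: [(0, 0) (34, 0) (34, 54) (0, 54)]
2. ⊥bis P1·P0 via (9.4,22.355): [(0, 21.1427) (0, 0) (34, 0) (34, 25.5277)]  |A|=793.3959
3. ⊥bis P1·P2 via (16.775,13.735): [(22.0089, 23.9812) (0, 21.1427) (0, 0) (9.759, 0)]  |A|=349.6792
4. canonical 4-gon: [(22.0089, 23.9812) (0, 21.1427) (0, 0) (9.759, 0)]
5. shoelace: 349.6792

Area of P1's cell: 349.6792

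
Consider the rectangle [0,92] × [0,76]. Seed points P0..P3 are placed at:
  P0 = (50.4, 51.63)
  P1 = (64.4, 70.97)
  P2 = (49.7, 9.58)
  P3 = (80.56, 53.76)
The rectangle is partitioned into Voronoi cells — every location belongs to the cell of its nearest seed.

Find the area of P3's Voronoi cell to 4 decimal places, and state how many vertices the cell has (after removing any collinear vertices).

Area of P3's cell: 1193.8158 (5 vertices)

1. box [0,92]×[0,76]: [(0, 0) (92, 0) (92, 76) (0, 76)]
2. ⊥bis P3·P0 via (65.48,52.695): [(69.2015, 0) (92, 0) (92, 76) (63.8341, 76)]  |A|=1936.6464
3. ⊥bis P3·P1 via (72.48,62.365): [(65.2749, 55.5995) (69.2015, 0) (92, 0) (92, 76) (87.0009, 76)]  |A|=1700.3388
4. ⊥bis P3·P2 via (65.13,31.67): [(65.2749, 55.5995) (67.0601, 30.3218) (92, 12.9011) (92, 76) (87.0009, 76)]  |A|=1193.8158
5. canonical 5-gon: [(65.2749, 55.5995) (67.0601, 30.3218) (92, 12.9011) (92, 76) (87.0009, 76)]
6. shoelace: 1193.8158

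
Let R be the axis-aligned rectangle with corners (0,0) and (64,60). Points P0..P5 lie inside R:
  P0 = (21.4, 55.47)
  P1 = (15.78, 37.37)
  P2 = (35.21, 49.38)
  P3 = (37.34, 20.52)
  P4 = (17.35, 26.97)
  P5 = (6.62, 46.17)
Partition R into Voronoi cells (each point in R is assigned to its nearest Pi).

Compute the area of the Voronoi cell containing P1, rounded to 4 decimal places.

Area of P1's cell: 270.9843

1. box [0,64]×[0,60]: [(0, 0) (64, 0) (64, 60) (0, 60)]
2. ⊥bis P1·P0 via (18.59,46.42): [(0, 52.1921) (0, 0) (64, 0) (64, 32.3203)]  |A|=2704.3989
3. ⊥bis P1·P2 via (25.495,43.375): [(24.8058, 44.49) (0, 52.1921) (0, 0) (52.3058, 0)]  |A|=1810.8765
4. ⊥bis P1·P3 via (26.56,28.945): [(30.9457, 34.5567) (24.8058, 44.49) (0, 52.1921) (0, 0) (3.9383, 0)]  |A|=975.167
5. ⊥bis P1·P4 via (16.565,32.17): [(30.7546, 34.3121) (30.9457, 34.5567) (24.8058, 44.49) (0, 52.1921) (0, 29.6693)]  |A|=451.367
6. ⊥bis P1·P5 via (11.2,41.77): [(30.7546, 34.3121) (30.9457, 34.5567) (24.8058, 44.49) (16.3388, 47.119) (0, 30.1118) (0, 29.6693)]  |A|=270.9843
7. canonical 6-gon: [(30.7546, 34.3121) (30.9457, 34.5567) (24.8058, 44.49) (16.3388, 47.119) (0, 30.1118) (0, 29.6693)]
8. shoelace: 270.9843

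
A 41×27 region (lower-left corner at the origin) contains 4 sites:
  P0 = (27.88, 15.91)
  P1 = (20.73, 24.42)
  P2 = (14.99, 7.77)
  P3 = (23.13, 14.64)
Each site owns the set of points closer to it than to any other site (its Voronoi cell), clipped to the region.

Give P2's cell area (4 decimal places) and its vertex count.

1. box [0,41]×[0,27]: [(0, 0) (41, 0) (41, 27) (0, 27)]
2. ⊥bis P2·P0 via (21.435,11.84): [(0, 0) (28.9119, 0) (11.8615, 27) (0, 27)]  |A|=550.4413
3. ⊥bis P2·P1 via (17.86,16.095): [(0, 22.2521) (0, 0) (28.9119, 0) (18.9951, 15.7037)]  |A|=438.3526
4. ⊥bis P2·P3 via (19.06,11.205): [(13.7318, 17.5182) (0, 22.2521) (0, 0) (28.5168, 0)]  |A|=402.5622
5. canonical 4-gon: [(13.7318, 17.5182) (0, 22.2521) (0, 0) (28.5168, 0)]
6. shoelace: 402.5622

Area of P2's cell: 402.5622 (4 vertices)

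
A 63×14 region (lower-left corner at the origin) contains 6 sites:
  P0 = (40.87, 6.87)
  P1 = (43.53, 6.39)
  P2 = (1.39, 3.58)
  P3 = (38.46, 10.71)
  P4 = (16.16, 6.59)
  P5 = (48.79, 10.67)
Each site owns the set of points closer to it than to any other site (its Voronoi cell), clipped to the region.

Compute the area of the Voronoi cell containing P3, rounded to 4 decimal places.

1. box [0,63]×[0,14]: [(0, 0) (63, 0) (63, 14) (0, 14)]
2. ⊥bis P3·P0 via (39.665,8.79): [(0, 0) (25.6594, 0) (47.9664, 14) (0, 14)]  |A|=515.3804
3. ⊥bis P3·P1 via (40.995,8.55): [(0, 0) (25.6594, 0) (42.9633, 10.86) (45.6388, 14) (0, 14)]  |A|=511.726
4. ⊥bis P3·P2 via (19.925,7.145): [(21.2993, 0) (25.6594, 0) (42.9633, 10.86) (45.6388, 14) (18.6065, 14)]  |A|=232.3856
5. ⊥bis P3·P4 via (27.31,8.65): [(28.5706, 1.8271) (42.9633, 10.86) (45.6388, 14) (26.3216, 14)]  |A|=128.0861
6. ⊥bis P3·P5 via (43.625,10.69): [(28.5706, 1.8271) (42.9633, 10.86) (43.6287, 11.6409) (43.6378, 14) (26.3216, 14)]  |A|=125.7259
7. canonical 5-gon: [(28.5706, 1.8271) (42.9633, 10.86) (43.6287, 11.6409) (43.6378, 14) (26.3216, 14)]
8. shoelace: 125.7259

Area of P3's cell: 125.7259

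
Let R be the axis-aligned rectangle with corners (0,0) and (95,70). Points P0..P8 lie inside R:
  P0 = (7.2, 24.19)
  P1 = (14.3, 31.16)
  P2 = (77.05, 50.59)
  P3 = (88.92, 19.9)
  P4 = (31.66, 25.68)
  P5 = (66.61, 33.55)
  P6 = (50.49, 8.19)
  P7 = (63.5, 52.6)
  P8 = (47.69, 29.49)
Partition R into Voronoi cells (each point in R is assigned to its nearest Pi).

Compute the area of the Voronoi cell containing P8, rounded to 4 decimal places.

Area of P8's cell: 553.2123

1. box [0,95]×[0,70]: [(0, 0) (95, 0) (95, 70) (0, 70)]
2. ⊥bis P8·P0 via (27.445,26.84): [(30.9583, 0) (95, 0) (95, 70) (21.7955, 70)]  |A|=4803.6181
3. ⊥bis P8·P1 via (30.995,30.325): [(29.8874, 8.1806) (30.9583, 0) (95, 0) (95, 70) (32.9793, 70)]  |A|=4457.9291
4. ⊥bis P8·P2 via (62.37,40.04): [(29.8874, 8.1806) (30.9583, 0) (91.1453, 0) (40.8388, 70) (32.9793, 70)]  |A|=2427.374
5. ⊥bis P8·P3 via (68.305,24.695): [(29.8874, 8.1806) (30.9583, 0) (62.561, 0) (69.5503, 30.0488) (40.8388, 70) (32.9793, 70)]  |A|=1997.9109
6. ⊥bis P8·P4 via (39.675,27.585): [(32.3908, 58.2323) (46.2314, 0) (62.561, 0) (69.5503, 30.0488) (40.8388, 70) (32.9793, 70)]  |A|=1516.1793
7. ⊥bis P8·P5 via (57.15,31.52): [(32.3908, 58.2323) (46.2314, 0) (62.561, 0) (63.2646, 3.0252) (52.3212, 54.0226) (40.8388, 70) (32.9793, 70)]  |A|=1208.0377
8. ⊥bis P8·P6 via (49.09,18.84): [(32.3908, 58.2323) (41.9758, 17.9048) (59.5752, 20.2183) (52.3212, 54.0226) (40.8388, 70) (32.9793, 70)]  |A|=868.8496
9. ⊥bis P8·P7 via (55.595,41.045): [(32.7634, 56.6645) (41.9758, 17.9048) (59.5752, 20.2183) (55.0219, 41.4371)]  |A|=553.2123
10. canonical 4-gon: [(32.7634, 56.6645) (41.9758, 17.9048) (59.5752, 20.2183) (55.0219, 41.4371)]
11. shoelace: 553.2123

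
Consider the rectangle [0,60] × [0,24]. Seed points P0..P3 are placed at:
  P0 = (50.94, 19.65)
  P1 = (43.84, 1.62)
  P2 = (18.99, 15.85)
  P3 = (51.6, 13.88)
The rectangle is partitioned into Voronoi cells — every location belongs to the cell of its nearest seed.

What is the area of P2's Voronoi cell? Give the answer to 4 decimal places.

Area of P2's cell: 773.3681

1. box [0,60]×[0,24]: [(0, 0) (60, 0) (60, 24) (0, 24)]
2. ⊥bis P2·P0 via (34.965,17.75): [(0, 0) (37.0761, 0) (34.2217, 24) (0, 24)]  |A|=855.5731
3. ⊥bis P2·P1 via (31.415,8.735): [(0, 0) (26.413, 0) (35.2423, 15.4186) (34.2217, 24) (0, 24)]  |A|=773.3681
4. ⊥bis P2·P3 via (35.295,14.865): [(0, 0) (26.413, 0) (35.2423, 15.4186) (34.2217, 24) (0, 24)]  |A|=773.3681
5. canonical 5-gon: [(0, 0) (26.413, 0) (35.2423, 15.4186) (34.2217, 24) (0, 24)]
6. shoelace: 773.3681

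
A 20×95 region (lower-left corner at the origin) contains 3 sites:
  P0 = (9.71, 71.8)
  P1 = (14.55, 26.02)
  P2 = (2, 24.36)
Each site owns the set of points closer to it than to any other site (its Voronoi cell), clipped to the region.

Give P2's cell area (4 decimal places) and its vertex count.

1. box [0,20]×[0,95]: [(0, 0) (20, 0) (20, 95) (0, 95)]
2. ⊥bis P2·P0 via (5.855,48.08): [(0, 49.0316) (0, 0) (20, 0) (20, 45.7811)]  |A|=948.127
3. ⊥bis P2·P1 via (8.275,25.19): [(5.234, 48.1809) (0, 49.0316) (0, 0) (11.6069, 0)]  |A|=407.9306
4. canonical 4-gon: [(5.234, 48.1809) (0, 49.0316) (0, 0) (11.6069, 0)]
5. shoelace: 407.9306

Area of P2's cell: 407.9306 (4 vertices)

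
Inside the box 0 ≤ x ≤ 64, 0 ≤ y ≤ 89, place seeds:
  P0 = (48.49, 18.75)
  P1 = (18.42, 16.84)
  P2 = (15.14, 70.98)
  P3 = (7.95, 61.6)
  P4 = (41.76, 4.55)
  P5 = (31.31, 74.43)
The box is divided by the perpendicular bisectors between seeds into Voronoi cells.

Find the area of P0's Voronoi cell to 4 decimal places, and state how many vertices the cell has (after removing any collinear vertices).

1. box [0,64]×[0,89]: [(0, 0) (64, 0) (64, 89) (0, 89)]
2. ⊥bis P0·P1 via (33.455,17.795): [(34.5853, 0) (64, 0) (64, 89) (28.9322, 89)]  |A|=2869.4722
3. ⊥bis P0·P2 via (31.815,44.865): [(31.7387, 44.8163) (34.5853, 0) (64, 0) (64, 65.4158)]  |A|=1714.3294
4. ⊥bis P0·P3 via (28.22,40.175): [(36.0053, 47.5406) (31.8173, 43.5784) (34.5853, 0) (64, 0) (64, 65.4158)]  |A|=1711.5815
5. ⊥bis P0·P4 via (45.125,11.65): [(36.0053, 47.5406) (31.8173, 43.5784) (33.4952, 17.1619) (64, 2.7043) (64, 65.4158)]  |A|=1417.9288
6. ⊥bis P0·P5 via (39.9,46.59): [(32.6294, 44.3467) (31.8173, 43.5784) (33.4952, 17.1619) (64, 2.7043) (64, 54.026)]  |A|=1224.7422
7. canonical 5-gon: [(32.6294, 44.3467) (31.8173, 43.5784) (33.4952, 17.1619) (64, 2.7043) (64, 54.026)]
8. shoelace: 1224.7422

Area of P0's cell: 1224.7422 (5 vertices)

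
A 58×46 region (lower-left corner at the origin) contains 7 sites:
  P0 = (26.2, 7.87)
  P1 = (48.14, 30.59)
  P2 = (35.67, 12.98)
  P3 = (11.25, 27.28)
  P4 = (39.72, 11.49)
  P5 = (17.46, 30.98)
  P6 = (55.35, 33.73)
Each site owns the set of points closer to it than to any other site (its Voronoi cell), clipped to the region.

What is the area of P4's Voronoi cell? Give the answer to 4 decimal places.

Area of P4's cell: 394.1852

1. box [0,58]×[0,46]: [(0, 0) (58, 0) (58, 46) (0, 46)]
2. ⊥bis P4·P0 via (32.96,9.68): [(35.5518, 0) (58, 0) (58, 46) (23.2353, 46)]  |A|=1315.8967
3. ⊥bis P4·P1 via (43.93,21.04): [(28.0431, 28.0435) (35.5518, 0) (58, 0) (58, 14.8374)]  |A|=537.004
4. ⊥bis P4·P2 via (37.695,12.235): [(41.3524, 22.1763) (34.5585, 3.7097) (35.5518, 0) (58, 0) (58, 14.8374)]  |A|=394.1852
5. ⊥bis P4·P3 via (25.485,19.385): [(41.3524, 22.1763) (34.5585, 3.7097) (35.5518, 0) (58, 0) (58, 14.8374)]  |A|=394.1852
6. ⊥bis P4·P5 via (28.59,21.235): [(41.3524, 22.1763) (34.5585, 3.7097) (35.5518, 0) (58, 0) (58, 14.8374)]  |A|=394.1852
7. ⊥bis P4·P6 via (47.535,22.61): [(41.3524, 22.1763) (34.5585, 3.7097) (35.5518, 0) (58, 0) (58, 14.8374)]  |A|=394.1852
8. canonical 5-gon: [(41.3524, 22.1763) (34.5585, 3.7097) (35.5518, 0) (58, 0) (58, 14.8374)]
9. shoelace: 394.1852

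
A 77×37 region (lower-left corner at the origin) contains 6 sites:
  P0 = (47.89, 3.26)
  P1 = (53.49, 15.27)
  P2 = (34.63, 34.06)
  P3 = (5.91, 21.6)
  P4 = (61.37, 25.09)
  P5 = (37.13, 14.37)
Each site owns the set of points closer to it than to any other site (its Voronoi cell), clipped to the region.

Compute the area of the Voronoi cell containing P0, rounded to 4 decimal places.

Area of P0's cell: 217.2153

1. box [0,77]×[0,37]: [(0, 0) (77, 0) (77, 37) (0, 37)]
2. ⊥bis P0·P1 via (50.69,9.265): [(0, 32.9006) (0, 0) (70.5601, 0)]  |A|=1160.7364
3. ⊥bis P0·P2 via (41.26,18.66): [(35.6868, 16.2606) (0, 0.8968) (0, 0) (70.5601, 0)]  |A|=589.6779
4. ⊥bis P0·P3 via (26.9,12.43): [(35.6868, 16.2606) (26.9257, 12.4888) (21.4696, 0) (70.5601, 0)]  |A|=443.5398
5. ⊥bis P0·P4 via (54.63,14.175): [(35.6868, 16.2606) (26.9257, 12.4888) (21.4696, 0) (70.5601, 0)]  |A|=443.5398
6. ⊥bis P0·P5 via (42.51,8.815): [(45.482, 11.6934) (33.4083, 0) (70.5601, 0)]  |A|=217.2153
7. canonical 3-gon: [(45.482, 11.6934) (33.4083, 0) (70.5601, 0)]
8. shoelace: 217.2153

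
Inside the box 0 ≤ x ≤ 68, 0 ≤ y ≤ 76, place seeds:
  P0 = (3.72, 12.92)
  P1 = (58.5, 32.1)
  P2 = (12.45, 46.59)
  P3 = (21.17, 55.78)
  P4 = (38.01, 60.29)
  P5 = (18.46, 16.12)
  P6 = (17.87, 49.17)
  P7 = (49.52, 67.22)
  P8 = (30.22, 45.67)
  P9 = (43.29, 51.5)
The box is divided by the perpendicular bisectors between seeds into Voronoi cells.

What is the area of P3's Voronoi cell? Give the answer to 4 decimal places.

Area of P3's cell: 541.3950

1. box [0,68]×[0,76]: [(0, 0) (68, 0) (68, 76) (0, 76)]
2. ⊥bis P3·P0 via (12.445,34.35): [(0, 39.4169) (68, 11.7314) (68, 76) (0, 76)]  |A|=3428.9607
3. ⊥bis P3·P1 via (39.835,43.94): [(0, 39.4169) (29.3784, 27.4558) (60.172, 76) (0, 76)]  |A|=1997.8786
4. ⊥bis P3·P2 via (16.81,51.185): [(0, 67.1353) (34.0525, 34.8243) (60.172, 76) (0, 76)]  |A|=1389.7452
5. ⊥bis P3·P4 via (29.59,58.035): [(0, 67.1353) (34.0525, 34.8243) (35.2856, 36.7681) (24.7787, 76) (0, 76)]  |A|=695.4725
6. ⊥bis P3·P5 via (19.815,35.95): [(0, 67.1353) (33.879, 34.989) (34.1454, 34.9708) (35.2856, 36.7681) (24.7787, 76) (0, 76)]  |A|=695.4521
7. ⊥bis P3·P6 via (19.52,52.475): [(0, 67.1353) (10.9317, 56.7626) (32.8631, 45.8136) (24.7787, 76) (0, 76)]  |A|=573.5483
8. ⊥bis P3·P7 via (35.345,61.5): [(0, 67.1353) (10.9317, 56.7626) (32.8631, 45.8136) (24.7787, 76) (0, 76)]  |A|=573.5483
9. ⊥bis P3·P8 via (25.695,50.725): [(0, 67.1353) (10.9317, 56.7626) (24.7392, 49.8694) (30.4159, 54.951) (24.7787, 76) (0, 76)]  |A|=541.395
10. ⊥bis P3·P9 via (32.23,53.64): [(0, 67.1353) (10.9317, 56.7626) (24.7392, 49.8694) (30.4159, 54.951) (24.7787, 76) (0, 76)]  |A|=541.395
11. canonical 6-gon: [(0, 67.1353) (10.9317, 56.7626) (24.7392, 49.8694) (30.4159, 54.951) (24.7787, 76) (0, 76)]
12. shoelace: 541.395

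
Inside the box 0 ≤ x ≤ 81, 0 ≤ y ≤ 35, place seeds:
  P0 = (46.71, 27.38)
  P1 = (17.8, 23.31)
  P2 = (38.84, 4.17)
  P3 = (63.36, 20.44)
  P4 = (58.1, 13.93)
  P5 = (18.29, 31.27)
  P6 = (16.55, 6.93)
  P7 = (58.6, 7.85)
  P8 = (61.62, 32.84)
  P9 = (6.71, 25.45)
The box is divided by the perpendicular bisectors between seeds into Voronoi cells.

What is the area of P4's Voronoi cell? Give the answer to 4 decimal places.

Area of P4's cell: 145.6214

1. box [0,81]×[0,35]: [(0, 0) (81, 0) (81, 35) (0, 35)]
2. ⊥bis P4·P0 via (52.405,20.655): [(28.0143, 0) (81, 0) (81, 35) (69.3444, 35)]  |A|=1131.2215
3. ⊥bis P4·P1 via (37.95,18.62): [(34.9913, 5.9084) (33.6161, 0) (81, 0) (81, 35) (69.3444, 35)]  |A|=1114.6727
4. ⊥bis P4·P2 via (48.47,9.05): [(45.5366, 14.8386) (53.0561, 0) (81, 0) (81, 35) (69.3444, 35)]  |A|=945.4293
5. ⊥bis P4·P3 via (60.73,17.185): [(54.3729, 22.3215) (45.5366, 14.8386) (53.0561, 0) (81, 0) (81, 0.8071)]  |A|=416.3123
6. ⊥bis P4·P5 via (38.195,22.6): [(54.3729, 22.3215) (45.5366, 14.8386) (53.0561, 0) (81, 0) (81, 0.8071)]  |A|=416.3123
7. ⊥bis P4·P6 via (37.325,10.43): [(54.3729, 22.3215) (45.5366, 14.8386) (53.0561, 0) (81, 0) (81, 0.8071)]  |A|=416.3123
8. ⊥bis P4·P7 via (58.35,10.89): [(67.5814, 11.6492) (54.3729, 22.3215) (45.5366, 14.8386) (47.9701, 10.0364)]  |A|=145.6214
9. ⊥bis P4·P8 via (59.86,23.385): [(67.5814, 11.6492) (54.3729, 22.3215) (45.5366, 14.8386) (47.9701, 10.0364)]  |A|=145.6214
10. ⊥bis P4·P9 via (32.405,19.69): [(67.5814, 11.6492) (54.3729, 22.3215) (45.5366, 14.8386) (47.9701, 10.0364)]  |A|=145.6214
11. canonical 4-gon: [(67.5814, 11.6492) (54.3729, 22.3215) (45.5366, 14.8386) (47.9701, 10.0364)]
12. shoelace: 145.6214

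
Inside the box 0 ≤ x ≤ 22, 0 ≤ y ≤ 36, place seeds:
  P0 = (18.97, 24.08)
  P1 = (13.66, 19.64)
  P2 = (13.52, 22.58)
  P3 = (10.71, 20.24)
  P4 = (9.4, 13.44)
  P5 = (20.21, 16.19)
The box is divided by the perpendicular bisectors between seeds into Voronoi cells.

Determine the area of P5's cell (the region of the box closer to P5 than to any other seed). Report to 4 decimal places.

1. box [0,22]×[0,36]: [(0, 0) (22, 0) (22, 36) (0, 36)]
2. ⊥bis P5·P0 via (19.59,20.135): [(0, 17.0562) (0, 0) (22, 0) (22, 20.5138)]  |A|=413.2697
3. ⊥bis P5·P1 via (16.935,17.915): [(17.9702, 19.8804) (7.4989, 0) (22, 0) (22, 20.5138)]  |A|=185.4774
4. ⊥bis P5·P2 via (16.865,19.385): [(17.9702, 19.8804) (7.4989, 0) (22, 0) (22, 20.5138)]  |A|=185.4774
5. ⊥bis P5·P3 via (15.46,18.215): [(17.9702, 19.8804) (8.5261, 1.9502) (7.6947, 0) (22, 0) (22, 20.5138)]  |A|=185.2865
6. ⊥bis P5·P4 via (14.805,14.815): [(17.9702, 19.8804) (14.9669, 14.1785) (18.5738, 0) (22, 0) (22, 20.5138)]  |A|=106.964
7. canonical 5-gon: [(17.9702, 19.8804) (14.9669, 14.1785) (18.5738, 0) (22, 0) (22, 20.5138)]
8. shoelace: 106.964

Area of P5's cell: 106.9640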